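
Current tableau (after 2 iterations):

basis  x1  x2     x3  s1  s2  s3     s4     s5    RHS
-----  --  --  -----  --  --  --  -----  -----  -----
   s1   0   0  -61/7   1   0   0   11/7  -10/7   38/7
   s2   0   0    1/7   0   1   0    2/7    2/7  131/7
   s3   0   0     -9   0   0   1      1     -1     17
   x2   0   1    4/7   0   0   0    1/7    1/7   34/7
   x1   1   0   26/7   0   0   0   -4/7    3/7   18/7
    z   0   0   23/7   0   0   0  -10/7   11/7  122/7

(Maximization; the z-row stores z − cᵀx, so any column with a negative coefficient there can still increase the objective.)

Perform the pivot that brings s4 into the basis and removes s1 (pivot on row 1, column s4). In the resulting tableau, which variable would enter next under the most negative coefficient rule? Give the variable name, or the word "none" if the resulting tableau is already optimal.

Pivot element 11/7. New z-row = old z-row − (-10/7)·(row 1/(11/7)).
Updated z-row coefficients: x1: 0, x2: 0, x3: -51/11, s1: 10/11, s2: 0, s3: 0, s4: 0, s5: 3/11.
The most negative is -51/11 in column x3, so x3 would enter next.

x3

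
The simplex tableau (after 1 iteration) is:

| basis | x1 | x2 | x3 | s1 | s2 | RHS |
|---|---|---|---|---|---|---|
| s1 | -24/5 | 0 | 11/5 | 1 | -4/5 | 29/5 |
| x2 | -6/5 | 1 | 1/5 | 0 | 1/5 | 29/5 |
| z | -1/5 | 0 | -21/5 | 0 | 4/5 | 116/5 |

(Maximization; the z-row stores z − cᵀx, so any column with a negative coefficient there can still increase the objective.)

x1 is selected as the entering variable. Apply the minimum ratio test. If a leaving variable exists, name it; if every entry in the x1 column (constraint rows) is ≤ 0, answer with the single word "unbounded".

unbounded

x1-column entries: row 1: -24/5, row 2: -6/5. All ≤ 0, so x1 can increase without bound; the LP is unbounded in this direction.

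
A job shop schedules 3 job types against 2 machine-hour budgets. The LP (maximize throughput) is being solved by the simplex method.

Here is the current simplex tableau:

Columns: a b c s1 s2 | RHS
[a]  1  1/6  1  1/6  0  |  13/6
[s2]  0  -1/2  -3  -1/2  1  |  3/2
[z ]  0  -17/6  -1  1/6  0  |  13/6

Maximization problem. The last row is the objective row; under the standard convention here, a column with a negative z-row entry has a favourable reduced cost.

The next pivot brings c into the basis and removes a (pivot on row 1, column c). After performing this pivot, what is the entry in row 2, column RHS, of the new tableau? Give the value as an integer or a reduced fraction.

8

Pivot element is row 1, column c: 1.
Normalize row 1: new (row 1, RHS) = (13/6)/1 = 13/6.
row 2 ← row 2 − (-3)·(new row 1): 3/2 − (-3)·(13/6) = 8.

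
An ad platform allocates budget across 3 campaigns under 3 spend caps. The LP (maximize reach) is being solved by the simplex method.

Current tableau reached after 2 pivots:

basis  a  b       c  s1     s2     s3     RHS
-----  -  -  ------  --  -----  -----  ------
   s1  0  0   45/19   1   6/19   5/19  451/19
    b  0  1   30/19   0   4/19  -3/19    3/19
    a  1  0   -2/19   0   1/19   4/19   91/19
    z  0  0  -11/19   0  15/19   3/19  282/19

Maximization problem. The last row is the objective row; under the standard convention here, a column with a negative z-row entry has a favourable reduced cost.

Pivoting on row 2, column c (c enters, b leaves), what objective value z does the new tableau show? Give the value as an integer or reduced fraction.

Minimum ratio for c: (3/19)/(30/19) = 1/10.
z changes by −(z-row coeff of c)·ratio = −(-11/19)·(1/10) = 11/190.
New z = 282/19 + (11/190) = 149/10.

149/10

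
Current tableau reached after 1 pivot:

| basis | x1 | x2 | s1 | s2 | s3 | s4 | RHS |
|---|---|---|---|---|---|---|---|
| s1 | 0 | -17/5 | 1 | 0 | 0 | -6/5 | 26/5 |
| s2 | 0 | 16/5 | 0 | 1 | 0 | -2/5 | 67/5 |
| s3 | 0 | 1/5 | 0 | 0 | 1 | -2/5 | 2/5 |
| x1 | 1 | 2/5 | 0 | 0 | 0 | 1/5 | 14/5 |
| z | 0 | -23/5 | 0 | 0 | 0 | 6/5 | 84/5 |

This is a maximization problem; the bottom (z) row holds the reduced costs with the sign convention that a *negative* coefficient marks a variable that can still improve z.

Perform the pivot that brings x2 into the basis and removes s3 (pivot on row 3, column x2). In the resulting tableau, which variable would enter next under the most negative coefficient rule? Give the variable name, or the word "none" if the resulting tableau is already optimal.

Pivot element 1/5. New z-row = old z-row − (-23/5)·(row 3/(1/5)).
Updated z-row coefficients: x1: 0, x2: 0, s1: 0, s2: 0, s3: 23, s4: -8.
The most negative is -8 in column s4, so s4 would enter next.

s4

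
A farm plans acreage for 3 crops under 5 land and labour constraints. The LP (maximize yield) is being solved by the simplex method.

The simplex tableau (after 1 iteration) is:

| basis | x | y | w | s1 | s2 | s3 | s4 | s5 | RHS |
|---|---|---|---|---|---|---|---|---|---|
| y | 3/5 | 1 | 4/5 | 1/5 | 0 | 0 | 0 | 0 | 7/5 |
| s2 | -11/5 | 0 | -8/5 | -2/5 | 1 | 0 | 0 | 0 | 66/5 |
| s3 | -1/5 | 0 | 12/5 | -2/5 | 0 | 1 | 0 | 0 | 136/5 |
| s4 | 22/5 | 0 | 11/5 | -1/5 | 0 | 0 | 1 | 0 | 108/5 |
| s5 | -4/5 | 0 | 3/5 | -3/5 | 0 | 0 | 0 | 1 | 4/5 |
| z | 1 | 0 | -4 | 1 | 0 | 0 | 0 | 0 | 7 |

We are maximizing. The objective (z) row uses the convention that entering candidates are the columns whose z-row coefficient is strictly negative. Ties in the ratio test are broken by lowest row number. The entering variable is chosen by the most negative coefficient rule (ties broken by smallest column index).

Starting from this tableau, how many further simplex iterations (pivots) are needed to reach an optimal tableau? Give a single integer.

3

pivot: w in, s5 out → z = 37/3
pivot: x in, y out → z = 66/5
pivot: s1 in, x out → z = 40/3
No improving column remains; optimal.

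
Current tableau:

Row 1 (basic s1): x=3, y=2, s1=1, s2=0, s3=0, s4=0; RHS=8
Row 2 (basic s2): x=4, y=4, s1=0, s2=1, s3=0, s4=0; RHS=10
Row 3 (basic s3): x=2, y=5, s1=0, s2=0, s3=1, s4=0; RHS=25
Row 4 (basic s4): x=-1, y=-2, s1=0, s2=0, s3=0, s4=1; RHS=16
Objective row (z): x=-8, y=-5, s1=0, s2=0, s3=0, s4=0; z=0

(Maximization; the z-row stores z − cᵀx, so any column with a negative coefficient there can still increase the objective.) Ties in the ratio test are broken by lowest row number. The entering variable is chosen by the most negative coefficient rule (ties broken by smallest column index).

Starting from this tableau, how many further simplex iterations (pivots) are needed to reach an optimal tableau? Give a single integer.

1

pivot: x in, s2 out → z = 20
No improving column remains; optimal.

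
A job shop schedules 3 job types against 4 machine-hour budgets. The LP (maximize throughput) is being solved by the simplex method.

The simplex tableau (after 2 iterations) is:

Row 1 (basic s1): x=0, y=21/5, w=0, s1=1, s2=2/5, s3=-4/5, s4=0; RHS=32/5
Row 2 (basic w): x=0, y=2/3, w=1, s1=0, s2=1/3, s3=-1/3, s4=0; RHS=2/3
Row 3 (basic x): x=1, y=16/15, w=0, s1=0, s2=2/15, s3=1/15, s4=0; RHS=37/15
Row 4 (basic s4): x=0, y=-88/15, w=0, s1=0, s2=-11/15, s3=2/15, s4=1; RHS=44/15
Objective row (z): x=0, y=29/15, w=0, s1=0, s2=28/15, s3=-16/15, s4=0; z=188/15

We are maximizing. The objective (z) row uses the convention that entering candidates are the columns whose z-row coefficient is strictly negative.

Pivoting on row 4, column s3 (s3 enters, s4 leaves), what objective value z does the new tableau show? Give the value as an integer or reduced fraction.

36

Minimum ratio for s3: (44/15)/(2/15) = 22.
z changes by −(z-row coeff of s3)·ratio = −(-16/15)·22 = 352/15.
New z = 188/15 + (352/15) = 36.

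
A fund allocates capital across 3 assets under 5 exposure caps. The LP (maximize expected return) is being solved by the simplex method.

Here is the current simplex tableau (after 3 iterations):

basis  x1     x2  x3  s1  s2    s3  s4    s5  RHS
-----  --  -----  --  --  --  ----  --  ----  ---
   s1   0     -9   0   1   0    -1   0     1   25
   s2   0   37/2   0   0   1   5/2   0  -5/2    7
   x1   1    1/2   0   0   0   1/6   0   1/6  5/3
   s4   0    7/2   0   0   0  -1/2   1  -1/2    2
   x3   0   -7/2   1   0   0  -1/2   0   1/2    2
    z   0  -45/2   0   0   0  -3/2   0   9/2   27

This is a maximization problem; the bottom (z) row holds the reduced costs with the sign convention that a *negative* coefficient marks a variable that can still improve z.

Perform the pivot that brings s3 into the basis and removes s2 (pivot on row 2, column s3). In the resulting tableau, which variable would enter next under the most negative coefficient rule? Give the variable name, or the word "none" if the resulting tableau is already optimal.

x2

Pivot element 5/2. New z-row = old z-row − (-3/2)·(row 2/(5/2)).
Updated z-row coefficients: x1: 0, x2: -57/5, x3: 0, s1: 0, s2: 3/5, s3: 0, s4: 0, s5: 3.
The most negative is -57/5 in column x2, so x2 would enter next.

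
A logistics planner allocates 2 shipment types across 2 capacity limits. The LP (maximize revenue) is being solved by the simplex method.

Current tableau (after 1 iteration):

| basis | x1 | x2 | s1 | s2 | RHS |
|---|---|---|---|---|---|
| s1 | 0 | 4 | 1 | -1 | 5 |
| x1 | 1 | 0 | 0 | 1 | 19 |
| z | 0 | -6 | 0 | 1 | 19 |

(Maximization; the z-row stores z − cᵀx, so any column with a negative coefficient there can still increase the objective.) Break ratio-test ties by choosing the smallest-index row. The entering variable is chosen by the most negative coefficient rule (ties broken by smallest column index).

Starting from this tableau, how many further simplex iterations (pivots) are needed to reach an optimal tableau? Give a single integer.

pivot: x2 in, s1 out → z = 53/2
pivot: s2 in, x1 out → z = 36
No improving column remains; optimal.

2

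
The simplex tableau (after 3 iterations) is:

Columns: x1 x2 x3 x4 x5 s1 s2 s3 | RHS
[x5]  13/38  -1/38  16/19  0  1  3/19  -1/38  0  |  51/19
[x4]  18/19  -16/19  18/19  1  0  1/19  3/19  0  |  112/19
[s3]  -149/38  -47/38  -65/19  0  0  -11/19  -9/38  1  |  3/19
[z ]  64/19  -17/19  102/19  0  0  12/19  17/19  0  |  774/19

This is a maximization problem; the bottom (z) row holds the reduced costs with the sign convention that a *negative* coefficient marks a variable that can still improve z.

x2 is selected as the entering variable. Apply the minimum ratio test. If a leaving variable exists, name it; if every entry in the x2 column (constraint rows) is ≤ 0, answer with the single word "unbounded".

unbounded

x2-column entries: row 1: -1/38, row 2: -16/19, row 3: -47/38. All ≤ 0, so x2 can increase without bound; the LP is unbounded in this direction.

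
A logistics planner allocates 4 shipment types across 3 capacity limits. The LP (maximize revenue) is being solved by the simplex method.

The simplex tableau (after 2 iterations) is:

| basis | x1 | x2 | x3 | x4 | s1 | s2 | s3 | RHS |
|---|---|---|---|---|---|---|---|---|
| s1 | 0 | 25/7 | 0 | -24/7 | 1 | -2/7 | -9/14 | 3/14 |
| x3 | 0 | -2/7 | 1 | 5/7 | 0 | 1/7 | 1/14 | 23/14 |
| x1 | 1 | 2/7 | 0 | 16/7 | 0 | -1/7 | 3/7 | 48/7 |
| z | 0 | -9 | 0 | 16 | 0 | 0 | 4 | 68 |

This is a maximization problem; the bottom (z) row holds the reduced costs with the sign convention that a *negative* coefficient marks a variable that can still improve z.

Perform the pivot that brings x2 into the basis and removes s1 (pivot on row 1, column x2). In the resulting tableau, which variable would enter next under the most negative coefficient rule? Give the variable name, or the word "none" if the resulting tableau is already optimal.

s2

Pivot element 25/7. New z-row = old z-row − (-9)·(row 1/(25/7)).
Updated z-row coefficients: x1: 0, x2: 0, x3: 0, x4: 184/25, s1: 63/25, s2: -18/25, s3: 119/50.
The most negative is -18/25 in column s2, so s2 would enter next.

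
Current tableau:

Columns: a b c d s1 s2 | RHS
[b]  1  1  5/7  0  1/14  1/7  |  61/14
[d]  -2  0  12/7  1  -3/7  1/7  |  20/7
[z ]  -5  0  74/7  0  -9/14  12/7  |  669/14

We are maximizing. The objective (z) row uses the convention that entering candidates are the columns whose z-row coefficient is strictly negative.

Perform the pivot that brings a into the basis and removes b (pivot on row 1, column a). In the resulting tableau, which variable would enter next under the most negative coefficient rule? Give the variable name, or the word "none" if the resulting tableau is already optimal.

Pivot element 1. New z-row = old z-row − (-5)·(row 1/1).
Updated z-row coefficients: a: 0, b: 5, c: 99/7, d: 0, s1: -2/7, s2: 17/7.
The most negative is -2/7 in column s1, so s1 would enter next.

s1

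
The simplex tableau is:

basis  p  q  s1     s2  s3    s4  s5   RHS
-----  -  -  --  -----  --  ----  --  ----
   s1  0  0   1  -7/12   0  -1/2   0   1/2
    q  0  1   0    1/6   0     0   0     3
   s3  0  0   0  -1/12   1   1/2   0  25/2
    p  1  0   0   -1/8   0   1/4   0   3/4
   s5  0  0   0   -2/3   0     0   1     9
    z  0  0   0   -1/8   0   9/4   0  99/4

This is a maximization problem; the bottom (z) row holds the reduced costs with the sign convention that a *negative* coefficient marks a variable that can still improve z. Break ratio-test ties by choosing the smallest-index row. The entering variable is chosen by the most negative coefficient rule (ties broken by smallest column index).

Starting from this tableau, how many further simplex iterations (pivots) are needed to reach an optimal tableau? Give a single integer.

1

pivot: s2 in, q out → z = 27
No improving column remains; optimal.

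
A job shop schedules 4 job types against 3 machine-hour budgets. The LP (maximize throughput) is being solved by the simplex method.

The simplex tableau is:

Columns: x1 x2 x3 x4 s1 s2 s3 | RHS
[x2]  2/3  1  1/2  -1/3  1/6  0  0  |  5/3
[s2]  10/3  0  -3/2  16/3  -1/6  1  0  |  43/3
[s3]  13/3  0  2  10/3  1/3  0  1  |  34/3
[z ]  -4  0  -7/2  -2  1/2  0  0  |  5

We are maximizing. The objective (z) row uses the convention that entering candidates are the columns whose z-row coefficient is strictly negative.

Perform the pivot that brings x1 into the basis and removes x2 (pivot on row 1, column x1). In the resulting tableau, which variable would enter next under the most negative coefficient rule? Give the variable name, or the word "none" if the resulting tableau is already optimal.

Pivot element 2/3. New z-row = old z-row − (-4)·(row 1/(2/3)).
Updated z-row coefficients: x1: 0, x2: 6, x3: -1/2, x4: -4, s1: 3/2, s2: 0, s3: 0.
The most negative is -4 in column x4, so x4 would enter next.

x4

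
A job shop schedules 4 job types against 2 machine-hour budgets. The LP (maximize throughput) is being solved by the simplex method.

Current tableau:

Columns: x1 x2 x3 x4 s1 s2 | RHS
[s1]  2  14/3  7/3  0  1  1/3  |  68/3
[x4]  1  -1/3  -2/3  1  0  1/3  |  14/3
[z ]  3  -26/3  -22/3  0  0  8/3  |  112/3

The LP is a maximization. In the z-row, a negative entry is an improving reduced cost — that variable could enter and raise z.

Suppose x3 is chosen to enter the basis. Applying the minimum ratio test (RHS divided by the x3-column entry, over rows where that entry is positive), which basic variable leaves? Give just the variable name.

s1

Ratios: row 1 (s1): (68/3)/(7/3) = 68/7; row 2 (x4): entry -2/3 ≤ 0, skip.
Minimum ratio 68/7 is in the s1 row, so s1 leaves.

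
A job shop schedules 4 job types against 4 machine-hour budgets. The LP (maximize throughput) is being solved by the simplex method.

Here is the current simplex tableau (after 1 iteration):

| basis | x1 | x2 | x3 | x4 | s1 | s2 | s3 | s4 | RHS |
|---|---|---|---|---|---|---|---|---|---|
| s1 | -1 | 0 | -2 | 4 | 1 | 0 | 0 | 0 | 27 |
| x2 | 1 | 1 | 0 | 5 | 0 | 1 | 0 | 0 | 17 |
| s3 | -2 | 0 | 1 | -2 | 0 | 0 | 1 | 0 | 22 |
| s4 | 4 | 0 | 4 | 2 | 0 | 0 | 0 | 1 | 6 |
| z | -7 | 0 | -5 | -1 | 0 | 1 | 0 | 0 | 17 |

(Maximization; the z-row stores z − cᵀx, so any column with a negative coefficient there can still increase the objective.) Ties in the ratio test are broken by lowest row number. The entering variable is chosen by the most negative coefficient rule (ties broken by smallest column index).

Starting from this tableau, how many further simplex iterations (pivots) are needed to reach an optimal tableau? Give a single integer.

pivot: x1 in, s4 out → z = 55/2
No improving column remains; optimal.

1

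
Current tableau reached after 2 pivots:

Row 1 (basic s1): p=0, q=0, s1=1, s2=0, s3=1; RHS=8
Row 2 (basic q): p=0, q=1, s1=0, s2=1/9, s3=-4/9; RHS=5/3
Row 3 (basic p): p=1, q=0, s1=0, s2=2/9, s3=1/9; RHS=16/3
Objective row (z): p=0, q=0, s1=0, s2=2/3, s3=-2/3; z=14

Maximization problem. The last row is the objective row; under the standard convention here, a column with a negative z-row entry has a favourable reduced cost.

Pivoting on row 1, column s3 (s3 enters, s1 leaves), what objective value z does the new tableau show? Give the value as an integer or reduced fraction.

Minimum ratio for s3: 8/1 = 8.
z changes by −(z-row coeff of s3)·ratio = −(-2/3)·8 = 16/3.
New z = 14 + (16/3) = 58/3.

58/3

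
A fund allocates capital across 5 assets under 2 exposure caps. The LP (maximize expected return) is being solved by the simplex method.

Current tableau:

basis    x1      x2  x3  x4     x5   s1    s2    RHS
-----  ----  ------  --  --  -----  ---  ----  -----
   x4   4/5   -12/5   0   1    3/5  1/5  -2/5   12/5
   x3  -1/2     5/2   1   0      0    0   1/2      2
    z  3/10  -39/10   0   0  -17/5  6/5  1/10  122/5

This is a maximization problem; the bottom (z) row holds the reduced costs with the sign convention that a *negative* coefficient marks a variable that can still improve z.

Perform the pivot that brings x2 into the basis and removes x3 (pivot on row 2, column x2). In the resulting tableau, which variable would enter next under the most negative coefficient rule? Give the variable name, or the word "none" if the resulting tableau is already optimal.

x5

Pivot element 5/2. New z-row = old z-row − (-39/10)·(row 2/(5/2)).
Updated z-row coefficients: x1: -12/25, x2: 0, x3: 39/25, x4: 0, x5: -17/5, s1: 6/5, s2: 22/25.
The most negative is -17/5 in column x5, so x5 would enter next.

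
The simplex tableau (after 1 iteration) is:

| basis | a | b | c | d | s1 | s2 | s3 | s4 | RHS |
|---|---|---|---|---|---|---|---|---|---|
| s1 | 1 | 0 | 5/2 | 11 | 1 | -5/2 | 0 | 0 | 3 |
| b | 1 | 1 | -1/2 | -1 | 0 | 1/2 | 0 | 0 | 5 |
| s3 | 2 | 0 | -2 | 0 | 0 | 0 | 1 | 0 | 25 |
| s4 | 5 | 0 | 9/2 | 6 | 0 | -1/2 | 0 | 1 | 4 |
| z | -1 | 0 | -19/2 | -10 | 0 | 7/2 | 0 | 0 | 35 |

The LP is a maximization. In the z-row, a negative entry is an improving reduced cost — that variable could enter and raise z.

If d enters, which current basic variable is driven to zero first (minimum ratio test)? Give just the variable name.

s1

Ratios: row 1 (s1): 3/11 = 3/11; row 2 (b): entry -1 ≤ 0, skip; row 3 (s3): entry 0 ≤ 0, skip; row 4 (s4): 4/6 = 2/3.
Minimum ratio 3/11 is in the s1 row, so s1 leaves.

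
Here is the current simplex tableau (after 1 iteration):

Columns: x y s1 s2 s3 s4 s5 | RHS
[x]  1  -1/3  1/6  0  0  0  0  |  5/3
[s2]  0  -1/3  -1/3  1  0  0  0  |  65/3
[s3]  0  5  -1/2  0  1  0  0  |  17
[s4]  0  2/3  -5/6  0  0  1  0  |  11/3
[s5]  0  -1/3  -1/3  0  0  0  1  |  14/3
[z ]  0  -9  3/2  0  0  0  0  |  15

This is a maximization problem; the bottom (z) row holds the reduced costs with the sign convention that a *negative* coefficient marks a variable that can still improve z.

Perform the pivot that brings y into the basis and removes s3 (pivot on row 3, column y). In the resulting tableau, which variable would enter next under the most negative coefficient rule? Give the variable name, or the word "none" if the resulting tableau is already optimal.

none

Pivot element 5. New z-row = old z-row − (-9)·(row 3/5).
Updated z-row coefficients: x: 0, y: 0, s1: 3/5, s2: 0, s3: 9/5, s4: 0, s5: 0.
No coefficient is strictly negative; the tableau after this pivot is optimal.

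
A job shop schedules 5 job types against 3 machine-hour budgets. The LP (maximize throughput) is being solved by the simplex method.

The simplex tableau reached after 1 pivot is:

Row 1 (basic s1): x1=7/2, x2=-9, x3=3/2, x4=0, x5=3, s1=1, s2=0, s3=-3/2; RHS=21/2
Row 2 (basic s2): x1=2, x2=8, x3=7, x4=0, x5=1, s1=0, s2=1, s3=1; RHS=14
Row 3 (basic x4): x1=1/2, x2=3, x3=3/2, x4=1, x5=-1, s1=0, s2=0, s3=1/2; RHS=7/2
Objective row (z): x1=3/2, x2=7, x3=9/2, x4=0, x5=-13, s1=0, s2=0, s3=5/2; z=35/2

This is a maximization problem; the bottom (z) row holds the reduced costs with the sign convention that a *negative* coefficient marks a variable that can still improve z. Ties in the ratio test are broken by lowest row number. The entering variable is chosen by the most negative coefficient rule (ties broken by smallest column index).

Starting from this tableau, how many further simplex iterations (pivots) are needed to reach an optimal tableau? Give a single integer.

pivot: x5 in, s1 out → z = 63
pivot: x2 in, s2 out → z = 1029/11
No improving column remains; optimal.

2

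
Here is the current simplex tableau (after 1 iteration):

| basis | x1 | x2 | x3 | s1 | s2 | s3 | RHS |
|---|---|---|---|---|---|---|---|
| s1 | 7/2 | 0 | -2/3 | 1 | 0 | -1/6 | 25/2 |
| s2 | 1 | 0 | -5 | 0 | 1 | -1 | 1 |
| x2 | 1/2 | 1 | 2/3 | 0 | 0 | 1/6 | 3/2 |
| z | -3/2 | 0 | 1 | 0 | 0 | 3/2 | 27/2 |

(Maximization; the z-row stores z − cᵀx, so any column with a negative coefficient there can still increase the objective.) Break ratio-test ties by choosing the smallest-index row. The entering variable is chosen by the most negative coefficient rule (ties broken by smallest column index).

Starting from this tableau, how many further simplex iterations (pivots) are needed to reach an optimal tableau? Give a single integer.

pivot: x1 in, s2 out → z = 15
pivot: x3 in, x2 out → z = 324/19
No improving column remains; optimal.

2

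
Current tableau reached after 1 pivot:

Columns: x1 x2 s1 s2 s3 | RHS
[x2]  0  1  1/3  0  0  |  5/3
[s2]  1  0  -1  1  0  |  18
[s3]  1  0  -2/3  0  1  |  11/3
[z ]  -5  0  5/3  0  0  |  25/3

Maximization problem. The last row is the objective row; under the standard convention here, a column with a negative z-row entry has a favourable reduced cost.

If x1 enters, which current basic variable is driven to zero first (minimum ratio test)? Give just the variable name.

Ratios: row 1 (x2): entry 0 ≤ 0, skip; row 2 (s2): 18/1 = 18; row 3 (s3): (11/3)/1 = 11/3.
Minimum ratio 11/3 is in the s3 row, so s3 leaves.

s3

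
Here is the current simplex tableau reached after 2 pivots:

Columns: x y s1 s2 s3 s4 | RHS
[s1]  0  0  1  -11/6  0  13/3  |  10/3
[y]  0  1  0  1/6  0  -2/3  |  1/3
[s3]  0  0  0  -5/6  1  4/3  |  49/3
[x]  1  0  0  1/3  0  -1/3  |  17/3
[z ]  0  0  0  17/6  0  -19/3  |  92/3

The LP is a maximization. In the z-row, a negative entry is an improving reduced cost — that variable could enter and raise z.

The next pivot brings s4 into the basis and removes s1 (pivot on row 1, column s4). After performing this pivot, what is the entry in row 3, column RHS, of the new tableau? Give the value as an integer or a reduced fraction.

199/13

Pivot element is row 1, column s4: 13/3.
Normalize row 1: new (row 1, RHS) = (10/3)/(13/3) = 10/13.
row 3 ← row 3 − (4/3)·(new row 1): 49/3 − (4/3)·(10/13) = 199/13.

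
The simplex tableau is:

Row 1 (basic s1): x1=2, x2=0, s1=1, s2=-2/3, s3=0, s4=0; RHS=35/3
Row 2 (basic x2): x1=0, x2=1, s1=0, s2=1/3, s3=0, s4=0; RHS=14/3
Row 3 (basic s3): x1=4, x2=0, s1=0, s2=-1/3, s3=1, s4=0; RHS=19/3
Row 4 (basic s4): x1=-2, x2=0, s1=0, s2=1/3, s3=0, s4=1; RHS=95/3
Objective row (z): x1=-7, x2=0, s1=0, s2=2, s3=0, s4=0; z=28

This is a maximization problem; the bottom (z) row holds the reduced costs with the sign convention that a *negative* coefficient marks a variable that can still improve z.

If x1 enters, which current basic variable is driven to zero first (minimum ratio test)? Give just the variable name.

s3

Ratios: row 1 (s1): (35/3)/2 = 35/6; row 2 (x2): entry 0 ≤ 0, skip; row 3 (s3): (19/3)/4 = 19/12; row 4 (s4): entry -2 ≤ 0, skip.
Minimum ratio 19/12 is in the s3 row, so s3 leaves.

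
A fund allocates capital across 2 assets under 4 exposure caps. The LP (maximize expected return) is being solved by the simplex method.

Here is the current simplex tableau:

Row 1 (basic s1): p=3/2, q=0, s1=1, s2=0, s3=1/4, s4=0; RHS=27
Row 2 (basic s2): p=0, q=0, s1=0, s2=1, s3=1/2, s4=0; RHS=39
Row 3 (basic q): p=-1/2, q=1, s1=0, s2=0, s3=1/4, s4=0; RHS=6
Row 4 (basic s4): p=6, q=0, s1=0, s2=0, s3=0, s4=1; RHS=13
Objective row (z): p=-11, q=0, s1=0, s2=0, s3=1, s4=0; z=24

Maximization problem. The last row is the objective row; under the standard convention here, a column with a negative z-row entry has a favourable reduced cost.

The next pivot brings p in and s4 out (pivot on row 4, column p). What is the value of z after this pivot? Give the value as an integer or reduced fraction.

287/6

Minimum ratio for p: 13/6 = 13/6.
z changes by −(z-row coeff of p)·ratio = −(-11)·(13/6) = 143/6.
New z = 24 + (143/6) = 287/6.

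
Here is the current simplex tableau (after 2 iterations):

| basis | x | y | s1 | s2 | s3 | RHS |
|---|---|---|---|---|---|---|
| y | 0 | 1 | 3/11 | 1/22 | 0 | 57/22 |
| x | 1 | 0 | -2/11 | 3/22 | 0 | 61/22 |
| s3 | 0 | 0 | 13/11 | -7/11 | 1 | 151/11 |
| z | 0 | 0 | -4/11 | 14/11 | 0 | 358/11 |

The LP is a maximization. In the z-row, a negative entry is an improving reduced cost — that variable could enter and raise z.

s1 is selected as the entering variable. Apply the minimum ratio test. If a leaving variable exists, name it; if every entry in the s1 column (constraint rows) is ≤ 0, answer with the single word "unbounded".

y

Ratios: row 1 (y): (57/22)/(3/11) = 19/2; row 2 (x): entry -2/11 ≤ 0, skip; row 3 (s3): (151/11)/(13/11) = 151/13.
Minimum ratio is in the y row, so y leaves.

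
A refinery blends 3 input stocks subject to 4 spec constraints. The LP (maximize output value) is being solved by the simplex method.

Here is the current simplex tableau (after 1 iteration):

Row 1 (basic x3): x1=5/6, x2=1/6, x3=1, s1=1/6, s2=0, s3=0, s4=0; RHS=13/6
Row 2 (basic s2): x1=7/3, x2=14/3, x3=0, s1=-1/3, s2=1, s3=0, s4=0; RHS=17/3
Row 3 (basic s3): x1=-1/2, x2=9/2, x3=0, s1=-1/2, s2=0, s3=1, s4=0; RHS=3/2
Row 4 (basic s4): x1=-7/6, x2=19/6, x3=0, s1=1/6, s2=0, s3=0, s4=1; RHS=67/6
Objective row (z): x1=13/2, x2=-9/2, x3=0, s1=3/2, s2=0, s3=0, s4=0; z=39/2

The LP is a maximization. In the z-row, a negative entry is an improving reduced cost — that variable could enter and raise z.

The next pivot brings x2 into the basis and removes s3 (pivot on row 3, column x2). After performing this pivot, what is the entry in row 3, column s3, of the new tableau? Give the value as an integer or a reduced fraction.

2/9

Pivot element is row 3, column x2: 9/2.
Normalize row 3: new (row 3, s3) = 1/(9/2) = 2/9.
Row 3 is the pivot row, so the entry is 2/9.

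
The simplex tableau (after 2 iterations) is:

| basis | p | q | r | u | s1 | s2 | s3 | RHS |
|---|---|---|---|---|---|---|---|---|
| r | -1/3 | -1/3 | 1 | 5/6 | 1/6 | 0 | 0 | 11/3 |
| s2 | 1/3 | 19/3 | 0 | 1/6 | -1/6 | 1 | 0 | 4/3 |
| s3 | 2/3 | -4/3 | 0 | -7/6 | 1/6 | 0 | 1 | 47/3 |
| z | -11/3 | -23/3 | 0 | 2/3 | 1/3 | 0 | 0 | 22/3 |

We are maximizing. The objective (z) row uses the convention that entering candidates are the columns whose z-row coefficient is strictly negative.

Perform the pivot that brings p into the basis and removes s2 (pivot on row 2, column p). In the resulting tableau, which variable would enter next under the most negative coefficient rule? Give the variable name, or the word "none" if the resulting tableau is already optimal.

Pivot element 1/3. New z-row = old z-row − (-11/3)·(row 2/(1/3)).
Updated z-row coefficients: p: 0, q: 62, r: 0, u: 5/2, s1: -3/2, s2: 11, s3: 0.
The most negative is -3/2 in column s1, so s1 would enter next.

s1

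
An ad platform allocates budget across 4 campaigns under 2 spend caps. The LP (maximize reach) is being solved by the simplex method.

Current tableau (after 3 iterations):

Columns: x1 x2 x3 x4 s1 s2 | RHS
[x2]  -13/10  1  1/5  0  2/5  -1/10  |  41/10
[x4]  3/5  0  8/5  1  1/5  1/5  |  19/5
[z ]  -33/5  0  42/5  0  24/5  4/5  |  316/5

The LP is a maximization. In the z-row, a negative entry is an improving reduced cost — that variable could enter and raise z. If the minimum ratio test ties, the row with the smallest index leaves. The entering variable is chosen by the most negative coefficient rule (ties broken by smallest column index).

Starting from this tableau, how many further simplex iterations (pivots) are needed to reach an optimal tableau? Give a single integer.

1

pivot: x1 in, x4 out → z = 105
No improving column remains; optimal.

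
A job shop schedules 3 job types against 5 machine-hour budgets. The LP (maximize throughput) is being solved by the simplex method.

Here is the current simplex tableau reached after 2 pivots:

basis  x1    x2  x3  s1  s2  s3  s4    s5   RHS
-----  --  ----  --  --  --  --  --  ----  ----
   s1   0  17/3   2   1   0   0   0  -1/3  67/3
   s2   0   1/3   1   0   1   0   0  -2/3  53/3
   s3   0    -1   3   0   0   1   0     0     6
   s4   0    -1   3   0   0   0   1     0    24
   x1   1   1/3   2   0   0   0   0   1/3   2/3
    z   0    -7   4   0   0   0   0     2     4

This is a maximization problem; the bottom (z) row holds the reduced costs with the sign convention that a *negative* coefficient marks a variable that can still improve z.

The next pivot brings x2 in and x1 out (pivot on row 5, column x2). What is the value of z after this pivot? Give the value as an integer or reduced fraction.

Minimum ratio for x2: (2/3)/(1/3) = 2.
z changes by −(z-row coeff of x2)·ratio = −(-7)·2 = 14.
New z = 4 + 14 = 18.

18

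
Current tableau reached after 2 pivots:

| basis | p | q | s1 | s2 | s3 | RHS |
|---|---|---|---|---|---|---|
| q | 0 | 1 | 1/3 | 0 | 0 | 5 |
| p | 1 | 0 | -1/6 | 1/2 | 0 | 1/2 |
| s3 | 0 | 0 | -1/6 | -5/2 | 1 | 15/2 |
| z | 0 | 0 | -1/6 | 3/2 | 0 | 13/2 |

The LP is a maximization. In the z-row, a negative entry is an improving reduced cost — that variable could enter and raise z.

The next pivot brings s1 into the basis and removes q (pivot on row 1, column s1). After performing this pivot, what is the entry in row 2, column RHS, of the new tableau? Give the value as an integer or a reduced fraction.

3

Pivot element is row 1, column s1: 1/3.
Normalize row 1: new (row 1, RHS) = 5/(1/3) = 15.
row 2 ← row 2 − (-1/6)·(new row 1): 1/2 − (-1/6)·15 = 3.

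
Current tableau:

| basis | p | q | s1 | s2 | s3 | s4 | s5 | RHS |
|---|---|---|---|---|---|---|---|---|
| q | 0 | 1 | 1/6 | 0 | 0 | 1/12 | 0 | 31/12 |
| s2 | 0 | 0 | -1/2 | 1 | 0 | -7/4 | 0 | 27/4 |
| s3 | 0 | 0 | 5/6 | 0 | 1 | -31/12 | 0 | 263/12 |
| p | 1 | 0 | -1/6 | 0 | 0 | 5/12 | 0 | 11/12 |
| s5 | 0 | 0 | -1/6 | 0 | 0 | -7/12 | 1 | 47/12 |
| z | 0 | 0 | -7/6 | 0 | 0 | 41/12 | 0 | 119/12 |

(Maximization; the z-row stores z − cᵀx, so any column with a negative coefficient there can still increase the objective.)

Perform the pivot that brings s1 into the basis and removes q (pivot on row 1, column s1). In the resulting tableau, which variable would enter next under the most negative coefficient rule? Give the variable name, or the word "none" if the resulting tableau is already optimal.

none

Pivot element 1/6. New z-row = old z-row − (-7/6)·(row 1/(1/6)).
Updated z-row coefficients: p: 0, q: 7, s1: 0, s2: 0, s3: 0, s4: 4, s5: 0.
No coefficient is strictly negative; the tableau after this pivot is optimal.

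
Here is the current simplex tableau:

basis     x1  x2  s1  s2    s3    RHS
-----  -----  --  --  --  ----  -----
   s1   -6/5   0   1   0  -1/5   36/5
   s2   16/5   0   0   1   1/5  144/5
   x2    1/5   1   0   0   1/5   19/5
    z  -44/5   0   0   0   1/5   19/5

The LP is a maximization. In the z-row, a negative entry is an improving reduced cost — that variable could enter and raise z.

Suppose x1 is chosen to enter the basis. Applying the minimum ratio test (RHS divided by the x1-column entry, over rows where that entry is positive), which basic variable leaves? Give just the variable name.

Ratios: row 1 (s1): entry -6/5 ≤ 0, skip; row 2 (s2): (144/5)/(16/5) = 9; row 3 (x2): (19/5)/(1/5) = 19.
Minimum ratio 9 is in the s2 row, so s2 leaves.

s2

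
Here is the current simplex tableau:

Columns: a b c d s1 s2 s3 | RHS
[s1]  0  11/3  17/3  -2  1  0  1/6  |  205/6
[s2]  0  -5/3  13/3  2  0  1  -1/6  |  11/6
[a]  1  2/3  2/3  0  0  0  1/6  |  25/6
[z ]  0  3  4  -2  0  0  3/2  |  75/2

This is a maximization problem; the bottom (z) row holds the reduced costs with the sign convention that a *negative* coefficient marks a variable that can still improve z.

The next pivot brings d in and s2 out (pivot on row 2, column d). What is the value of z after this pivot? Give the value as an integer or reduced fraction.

118/3

Minimum ratio for d: (11/6)/2 = 11/12.
z changes by −(z-row coeff of d)·ratio = −(-2)·(11/12) = 11/6.
New z = 75/2 + (11/6) = 118/3.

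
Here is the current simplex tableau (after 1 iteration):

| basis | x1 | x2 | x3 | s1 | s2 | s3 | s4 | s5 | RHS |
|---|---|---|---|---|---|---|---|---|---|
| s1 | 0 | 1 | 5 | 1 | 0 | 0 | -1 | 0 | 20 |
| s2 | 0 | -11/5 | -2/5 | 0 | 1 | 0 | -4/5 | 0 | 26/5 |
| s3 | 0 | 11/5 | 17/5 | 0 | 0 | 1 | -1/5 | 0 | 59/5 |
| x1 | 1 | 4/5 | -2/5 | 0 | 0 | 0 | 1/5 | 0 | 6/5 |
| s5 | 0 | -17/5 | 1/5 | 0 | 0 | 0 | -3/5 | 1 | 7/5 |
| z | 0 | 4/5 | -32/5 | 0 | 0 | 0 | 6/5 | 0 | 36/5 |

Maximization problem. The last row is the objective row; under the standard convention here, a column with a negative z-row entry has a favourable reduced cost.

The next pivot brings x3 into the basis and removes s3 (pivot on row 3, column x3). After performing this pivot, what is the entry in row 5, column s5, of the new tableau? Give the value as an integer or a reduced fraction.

Pivot element is row 3, column x3: 17/5.
Normalize row 3: new (row 3, s5) = 0/(17/5) = 0.
row 5 ← row 5 − (1/5)·(new row 3): 1 − (1/5)·0 = 1.

1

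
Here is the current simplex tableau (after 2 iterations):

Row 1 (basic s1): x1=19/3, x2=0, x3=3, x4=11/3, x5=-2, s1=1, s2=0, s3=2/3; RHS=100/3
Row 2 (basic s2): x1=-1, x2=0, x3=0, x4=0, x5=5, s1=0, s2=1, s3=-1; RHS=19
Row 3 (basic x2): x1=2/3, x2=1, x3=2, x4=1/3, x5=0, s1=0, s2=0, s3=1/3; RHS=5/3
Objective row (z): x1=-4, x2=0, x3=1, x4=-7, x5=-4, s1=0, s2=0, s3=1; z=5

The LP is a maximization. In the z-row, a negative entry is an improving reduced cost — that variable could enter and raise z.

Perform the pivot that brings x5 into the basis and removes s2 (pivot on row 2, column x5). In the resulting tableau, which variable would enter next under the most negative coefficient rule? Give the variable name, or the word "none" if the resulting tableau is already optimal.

x4

Pivot element 5. New z-row = old z-row − (-4)·(row 2/5).
Updated z-row coefficients: x1: -24/5, x2: 0, x3: 1, x4: -7, x5: 0, s1: 0, s2: 4/5, s3: 1/5.
The most negative is -7 in column x4, so x4 would enter next.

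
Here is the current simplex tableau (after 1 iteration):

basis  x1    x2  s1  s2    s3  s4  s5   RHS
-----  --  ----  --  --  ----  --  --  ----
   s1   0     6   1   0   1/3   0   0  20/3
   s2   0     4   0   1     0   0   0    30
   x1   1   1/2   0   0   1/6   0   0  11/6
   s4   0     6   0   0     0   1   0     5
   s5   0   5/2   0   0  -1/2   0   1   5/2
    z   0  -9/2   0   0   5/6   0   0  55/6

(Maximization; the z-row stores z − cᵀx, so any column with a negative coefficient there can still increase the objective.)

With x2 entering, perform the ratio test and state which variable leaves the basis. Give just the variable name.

Ratios: row 1 (s1): (20/3)/6 = 10/9; row 2 (s2): 30/4 = 15/2; row 3 (x1): (11/6)/(1/2) = 11/3; row 4 (s4): 5/6 = 5/6; row 5 (s5): (5/2)/(5/2) = 1.
Minimum ratio 5/6 is in the s4 row, so s4 leaves.

s4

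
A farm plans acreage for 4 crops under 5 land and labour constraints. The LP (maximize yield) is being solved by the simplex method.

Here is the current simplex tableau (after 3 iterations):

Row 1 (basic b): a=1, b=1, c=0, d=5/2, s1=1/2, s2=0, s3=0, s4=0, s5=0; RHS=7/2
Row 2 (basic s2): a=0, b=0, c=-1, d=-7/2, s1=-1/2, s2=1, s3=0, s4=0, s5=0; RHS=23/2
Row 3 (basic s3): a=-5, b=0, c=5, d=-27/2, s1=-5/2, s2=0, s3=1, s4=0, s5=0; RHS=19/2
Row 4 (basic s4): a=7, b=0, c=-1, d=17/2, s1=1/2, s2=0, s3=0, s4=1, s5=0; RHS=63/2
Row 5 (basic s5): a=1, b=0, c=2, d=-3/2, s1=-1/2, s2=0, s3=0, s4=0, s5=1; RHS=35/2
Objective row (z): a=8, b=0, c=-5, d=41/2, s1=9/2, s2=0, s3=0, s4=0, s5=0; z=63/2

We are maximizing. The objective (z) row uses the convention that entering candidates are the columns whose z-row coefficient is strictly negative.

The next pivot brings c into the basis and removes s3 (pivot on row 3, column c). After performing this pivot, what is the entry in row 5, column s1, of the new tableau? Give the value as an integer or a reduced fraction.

Pivot element is row 3, column c: 5.
Normalize row 3: new (row 3, s1) = (-5/2)/5 = -1/2.
row 5 ← row 5 − 2·(new row 3): -1/2 − 2·(-1/2) = 1/2.

1/2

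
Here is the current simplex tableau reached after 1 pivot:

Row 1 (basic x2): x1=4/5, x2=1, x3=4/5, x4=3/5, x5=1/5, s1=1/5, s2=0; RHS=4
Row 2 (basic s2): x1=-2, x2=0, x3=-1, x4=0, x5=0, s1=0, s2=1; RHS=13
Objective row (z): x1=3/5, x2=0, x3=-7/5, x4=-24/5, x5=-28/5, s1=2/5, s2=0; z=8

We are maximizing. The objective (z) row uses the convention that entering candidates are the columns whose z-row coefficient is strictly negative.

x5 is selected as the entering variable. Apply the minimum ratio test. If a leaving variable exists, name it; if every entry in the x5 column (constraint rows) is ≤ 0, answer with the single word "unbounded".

Ratios: row 1 (x2): 4/(1/5) = 20; row 2 (s2): entry 0 ≤ 0, skip.
Minimum ratio is in the x2 row, so x2 leaves.

x2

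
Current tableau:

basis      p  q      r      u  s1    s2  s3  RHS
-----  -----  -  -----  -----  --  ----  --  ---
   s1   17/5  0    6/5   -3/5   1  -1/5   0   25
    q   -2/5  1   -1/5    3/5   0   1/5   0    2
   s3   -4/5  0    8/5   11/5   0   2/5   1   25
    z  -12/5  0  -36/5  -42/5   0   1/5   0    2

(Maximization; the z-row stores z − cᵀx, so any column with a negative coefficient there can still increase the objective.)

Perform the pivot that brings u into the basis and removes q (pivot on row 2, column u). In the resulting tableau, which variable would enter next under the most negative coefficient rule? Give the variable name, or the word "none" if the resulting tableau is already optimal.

Pivot element 3/5. New z-row = old z-row − (-42/5)·(row 2/(3/5)).
Updated z-row coefficients: p: -8, q: 14, r: -10, u: 0, s1: 0, s2: 3, s3: 0.
The most negative is -10 in column r, so r would enter next.

r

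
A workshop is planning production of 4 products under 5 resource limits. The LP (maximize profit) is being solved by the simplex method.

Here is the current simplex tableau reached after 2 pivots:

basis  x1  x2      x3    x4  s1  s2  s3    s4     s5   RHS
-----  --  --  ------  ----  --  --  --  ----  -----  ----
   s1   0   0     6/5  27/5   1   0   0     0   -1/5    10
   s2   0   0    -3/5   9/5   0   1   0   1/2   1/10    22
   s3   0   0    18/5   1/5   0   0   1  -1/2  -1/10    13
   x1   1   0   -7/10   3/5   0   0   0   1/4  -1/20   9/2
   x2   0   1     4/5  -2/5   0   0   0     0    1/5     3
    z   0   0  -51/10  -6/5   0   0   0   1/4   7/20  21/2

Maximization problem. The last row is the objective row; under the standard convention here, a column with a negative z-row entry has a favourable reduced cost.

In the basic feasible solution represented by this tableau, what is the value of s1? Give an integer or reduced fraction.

s1 is basic (row 1); its value is the RHS of that row: 10.

10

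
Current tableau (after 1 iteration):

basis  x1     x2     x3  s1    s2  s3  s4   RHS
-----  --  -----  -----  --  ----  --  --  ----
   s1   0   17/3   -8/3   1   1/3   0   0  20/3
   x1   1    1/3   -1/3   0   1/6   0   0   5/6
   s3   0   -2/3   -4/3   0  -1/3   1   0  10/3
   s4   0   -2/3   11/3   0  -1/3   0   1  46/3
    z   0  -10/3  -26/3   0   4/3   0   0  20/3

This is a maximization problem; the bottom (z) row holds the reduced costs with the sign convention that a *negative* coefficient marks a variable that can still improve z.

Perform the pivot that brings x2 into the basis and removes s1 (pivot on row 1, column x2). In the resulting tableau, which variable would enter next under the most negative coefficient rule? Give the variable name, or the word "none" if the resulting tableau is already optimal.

x3

Pivot element 17/3. New z-row = old z-row − (-10/3)·(row 1/(17/3)).
Updated z-row coefficients: x1: 0, x2: 0, x3: -174/17, s1: 10/17, s2: 26/17, s3: 0, s4: 0.
The most negative is -174/17 in column x3, so x3 would enter next.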